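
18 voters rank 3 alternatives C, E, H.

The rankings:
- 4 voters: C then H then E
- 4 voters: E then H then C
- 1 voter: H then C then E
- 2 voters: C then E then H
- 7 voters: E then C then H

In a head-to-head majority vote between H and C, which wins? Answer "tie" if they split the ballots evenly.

C

Ballots ranking H above C: 4 + 1 = 5.
Ballots ranking C above H: 18 − 5 = 13.
C wins the head-to-head 13–5.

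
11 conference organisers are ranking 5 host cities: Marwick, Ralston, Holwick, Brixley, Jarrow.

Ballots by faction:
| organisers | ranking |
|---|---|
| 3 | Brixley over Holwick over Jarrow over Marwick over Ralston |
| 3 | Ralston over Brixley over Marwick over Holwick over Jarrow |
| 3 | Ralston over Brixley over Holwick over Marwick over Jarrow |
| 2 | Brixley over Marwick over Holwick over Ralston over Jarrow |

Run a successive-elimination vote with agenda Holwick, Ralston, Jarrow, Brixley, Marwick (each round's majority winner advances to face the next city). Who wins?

Round 1: Holwick vs Ralston — 5–6, Ralston advances.
Round 2: Ralston vs Jarrow — 8–3, Ralston advances.
Round 3: Ralston vs Brixley — 6–5, Ralston advances.
Round 4: Ralston vs Marwick — 6–5, Ralston advances.
The agenda winner is Ralston.

Ralston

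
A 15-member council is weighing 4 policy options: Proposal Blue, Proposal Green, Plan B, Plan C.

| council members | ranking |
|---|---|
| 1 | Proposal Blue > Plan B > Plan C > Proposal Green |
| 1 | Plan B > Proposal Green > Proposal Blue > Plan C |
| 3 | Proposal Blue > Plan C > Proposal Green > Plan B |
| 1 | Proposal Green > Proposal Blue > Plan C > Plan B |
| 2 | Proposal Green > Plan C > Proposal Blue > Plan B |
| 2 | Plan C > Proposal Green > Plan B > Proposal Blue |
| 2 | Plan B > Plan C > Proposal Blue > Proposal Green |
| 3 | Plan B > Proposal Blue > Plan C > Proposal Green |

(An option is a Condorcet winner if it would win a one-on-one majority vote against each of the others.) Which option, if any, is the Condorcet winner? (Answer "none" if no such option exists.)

none

Head-to-head results (15 council members):
Proposal Blue vs Proposal Green: Proposal Blue preferred on 1+3+2+3 = 9 ballots; Proposal Blue wins 9–6.
Proposal Blue vs Plan B: Proposal Blue preferred on 1+3+1+2 = 7 ballots; Plan B wins 8–7.
Proposal Blue vs Plan C: Proposal Blue is ranked higher on 1+1+3+1+3 = 9 ballots, Plan C on 6. Proposal Blue wins 9–6.
Proposal Green vs Plan B: 8 to 7, Proposal Green.
Proposal Green vs Plan C: 4 to 11, Plan C.
Plan B–Plan C: Plan C 8–7.
Every option loses at least once (Proposal Blue loses to Plan B; Proposal Green loses to Proposal Blue; Plan B loses to Proposal Green; Plan C loses to Proposal Blue). The majority relation contains the cycle Proposal Blue > Proposal Green > Plan B > Proposal Blue, so there is no Condorcet winner.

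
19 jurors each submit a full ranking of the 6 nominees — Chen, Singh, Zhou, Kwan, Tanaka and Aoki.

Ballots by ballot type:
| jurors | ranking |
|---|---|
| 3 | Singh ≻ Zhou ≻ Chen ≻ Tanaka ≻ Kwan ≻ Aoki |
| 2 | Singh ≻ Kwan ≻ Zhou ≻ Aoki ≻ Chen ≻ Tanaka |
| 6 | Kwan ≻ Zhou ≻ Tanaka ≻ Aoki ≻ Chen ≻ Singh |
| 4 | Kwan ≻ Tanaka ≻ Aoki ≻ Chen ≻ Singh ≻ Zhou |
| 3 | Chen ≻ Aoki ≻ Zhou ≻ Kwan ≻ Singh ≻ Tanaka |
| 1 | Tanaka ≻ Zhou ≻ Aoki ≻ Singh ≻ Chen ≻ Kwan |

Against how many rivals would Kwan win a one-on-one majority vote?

Kwan against each rival (19 jurors):
Kwan vs Chen: Kwan, 12–7.
Kwan vs Singh: 6+4+3 = 13 for Kwan, 6 for Singh — Kwan by 13–6.
Kwan vs Zhou: Kwan is ranked higher on 2+6+4 = 12 ballots, Zhou on 7. Kwan wins 12–7.
Kwan vs Tanaka: Kwan, 15–4.
Kwan vs Aoki: Kwan wins 15–4.
Kwan beats Chen, Singh, Zhou, Tanaka, Aoki — 5 pairwise wins.

5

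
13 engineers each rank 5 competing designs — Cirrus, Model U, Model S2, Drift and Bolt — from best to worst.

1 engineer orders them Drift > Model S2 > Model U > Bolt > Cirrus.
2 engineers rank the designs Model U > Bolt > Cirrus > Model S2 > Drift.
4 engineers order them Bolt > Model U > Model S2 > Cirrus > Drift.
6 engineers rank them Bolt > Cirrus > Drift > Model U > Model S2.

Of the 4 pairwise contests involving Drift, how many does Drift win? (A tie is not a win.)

2

Drift against each rival (13 engineers):
Drift vs Cirrus: 1 for Drift, 12 for Cirrus — Cirrus by 12–1.
Drift vs Model U: Drift, 7–6.
Drift vs Model S2: Drift wins 7–6.
Drift vs Bolt: Bolt, 12–1.
Drift beats Model U, Model S2; loses to Cirrus, Bolt — 2 pairwise wins.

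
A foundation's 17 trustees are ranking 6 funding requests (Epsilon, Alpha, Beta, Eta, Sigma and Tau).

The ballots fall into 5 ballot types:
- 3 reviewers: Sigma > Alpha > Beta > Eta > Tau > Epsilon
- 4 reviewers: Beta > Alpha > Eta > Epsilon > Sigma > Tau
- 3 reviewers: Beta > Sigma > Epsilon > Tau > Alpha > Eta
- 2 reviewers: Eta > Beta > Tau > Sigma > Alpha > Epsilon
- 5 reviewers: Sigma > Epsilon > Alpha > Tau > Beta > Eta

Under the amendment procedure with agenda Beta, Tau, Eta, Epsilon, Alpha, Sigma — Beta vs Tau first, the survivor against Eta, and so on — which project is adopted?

Beta

Round 1: Beta vs Tau — 12–5, Beta advances.
Round 2: Beta vs Eta — 15–2, Beta advances.
Round 3: Beta vs Epsilon — 12–5, Beta advances.
Round 4: Beta vs Alpha — 9–8, Beta advances.
Round 5: Beta vs Sigma — 9–8, Beta advances.
Beta survives the agenda.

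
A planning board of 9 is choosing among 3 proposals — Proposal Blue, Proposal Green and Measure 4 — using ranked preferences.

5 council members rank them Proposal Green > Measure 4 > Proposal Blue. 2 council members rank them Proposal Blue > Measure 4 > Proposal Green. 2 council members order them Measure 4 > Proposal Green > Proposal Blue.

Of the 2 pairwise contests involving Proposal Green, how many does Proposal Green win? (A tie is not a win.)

Proposal Green against each rival (9 council members):
Proposal Green vs Proposal Blue: Proposal Green wins 7–2.
Proposal Green vs Measure 4: 5 for Proposal Green, 4 for Measure 4 — Proposal Green by 5–4.
Proposal Green beats Proposal Blue, Measure 4 — 2 pairwise wins.

2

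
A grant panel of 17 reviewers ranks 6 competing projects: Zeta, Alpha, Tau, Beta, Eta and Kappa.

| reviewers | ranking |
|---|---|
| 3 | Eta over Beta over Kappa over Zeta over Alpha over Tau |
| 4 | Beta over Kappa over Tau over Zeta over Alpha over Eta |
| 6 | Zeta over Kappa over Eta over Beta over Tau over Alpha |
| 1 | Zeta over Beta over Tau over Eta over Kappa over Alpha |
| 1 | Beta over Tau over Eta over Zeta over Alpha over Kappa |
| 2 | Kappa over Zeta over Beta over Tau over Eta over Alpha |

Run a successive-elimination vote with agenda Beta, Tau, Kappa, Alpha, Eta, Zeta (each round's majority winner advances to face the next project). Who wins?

Round 1: Beta vs Tau — 17–0, Beta advances.
Round 2: Beta vs Kappa — 9–8, Beta advances.
Round 3: Beta vs Alpha — 17–0, Beta advances.
Round 4: Beta vs Eta — 8–9, Eta advances.
Round 5: Eta vs Zeta — 4–13, Zeta advances.
The agenda winner is Zeta.

Zeta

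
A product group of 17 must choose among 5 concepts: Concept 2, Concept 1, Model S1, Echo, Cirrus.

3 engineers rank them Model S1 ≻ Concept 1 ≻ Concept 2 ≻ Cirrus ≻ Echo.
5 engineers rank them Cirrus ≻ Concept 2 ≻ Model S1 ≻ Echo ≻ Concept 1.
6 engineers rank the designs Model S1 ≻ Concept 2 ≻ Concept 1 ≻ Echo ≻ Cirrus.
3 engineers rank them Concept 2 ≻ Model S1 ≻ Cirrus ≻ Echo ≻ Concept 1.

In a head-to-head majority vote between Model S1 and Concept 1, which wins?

Model S1

Ballots ranking Model S1 above Concept 1: 3 + 5 + 6 + 3 = 17.
Ballots ranking Concept 1 above Model S1: 17 − 17 = 0.
Model S1 wins the head-to-head 17–0.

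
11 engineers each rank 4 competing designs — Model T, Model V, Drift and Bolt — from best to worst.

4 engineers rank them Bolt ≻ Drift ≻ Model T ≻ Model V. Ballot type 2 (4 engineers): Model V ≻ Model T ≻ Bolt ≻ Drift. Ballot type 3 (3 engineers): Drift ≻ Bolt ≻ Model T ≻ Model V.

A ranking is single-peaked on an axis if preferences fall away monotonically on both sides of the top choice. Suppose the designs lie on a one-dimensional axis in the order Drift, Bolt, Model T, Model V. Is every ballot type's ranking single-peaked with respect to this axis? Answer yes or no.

Axis positions: Drift=1, Bolt=2, Model T=3, Model V=4.
Ballot type 1 (peak Bolt at position 2): ranking walks positions 2-1-3-4, expanding outward from the peak — single-peaked.
Ballot type 2 (peak Model V at position 4): ranking walks positions 4-3-2-1, expanding outward from the peak — single-peaked.
Ballot type 3 (peak Drift at position 1): ranking walks positions 1-2-3-4, expanding outward from the peak — single-peaked.
Every ranking is single-peaked on this axis.

yes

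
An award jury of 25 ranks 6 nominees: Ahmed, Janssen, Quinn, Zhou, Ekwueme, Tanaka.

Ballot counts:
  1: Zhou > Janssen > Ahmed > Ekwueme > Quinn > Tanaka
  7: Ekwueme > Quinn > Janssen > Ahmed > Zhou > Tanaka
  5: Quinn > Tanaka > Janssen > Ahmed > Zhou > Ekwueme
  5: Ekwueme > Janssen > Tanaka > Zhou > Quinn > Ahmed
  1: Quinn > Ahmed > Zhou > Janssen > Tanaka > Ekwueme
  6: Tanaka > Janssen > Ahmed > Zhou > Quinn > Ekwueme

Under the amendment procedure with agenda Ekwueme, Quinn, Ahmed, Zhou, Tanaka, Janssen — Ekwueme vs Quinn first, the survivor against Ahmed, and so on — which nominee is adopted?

Round 1: Ekwueme vs Quinn — 13–12, Ekwueme advances.
Round 2: Ekwueme vs Ahmed — 12–13, Ahmed advances.
Round 3: Ahmed vs Zhou — 19–6, Ahmed advances.
Round 4: Ahmed vs Tanaka — 9–16, Tanaka advances.
Round 5: Tanaka vs Janssen — 11–14, Janssen advances.
The agenda winner is Janssen.

Janssen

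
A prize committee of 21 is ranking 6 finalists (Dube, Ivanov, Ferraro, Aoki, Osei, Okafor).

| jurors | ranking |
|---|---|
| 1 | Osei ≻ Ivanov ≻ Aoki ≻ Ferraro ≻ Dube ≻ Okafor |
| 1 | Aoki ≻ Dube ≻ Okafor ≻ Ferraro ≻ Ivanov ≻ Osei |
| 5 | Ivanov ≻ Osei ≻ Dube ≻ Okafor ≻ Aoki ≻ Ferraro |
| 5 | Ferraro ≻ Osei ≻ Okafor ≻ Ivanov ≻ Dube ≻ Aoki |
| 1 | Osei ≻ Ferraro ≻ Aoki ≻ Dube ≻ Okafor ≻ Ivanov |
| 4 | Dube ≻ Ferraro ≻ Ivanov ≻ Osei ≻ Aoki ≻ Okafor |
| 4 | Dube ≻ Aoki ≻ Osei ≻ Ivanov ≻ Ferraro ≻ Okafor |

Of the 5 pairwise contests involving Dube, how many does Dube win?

3

Dube against each rival (21 jurors):
Dube vs Ivanov: Dube is ranked higher on 1+1+4+4 = 10 ballots, Ivanov on 11. Ivanov wins 11–10.
Dube vs Ferraro: 14 to 7, Dube.
Dube vs Aoki: Dube is ranked higher on 5+5+4+4 = 18 ballots, Aoki on 3. Dube wins 18–3.
Dube vs Osei: 9 to 12, Osei.
Dube vs Okafor: Dube, 16–5.
Dube beats Ferraro, Aoki, Okafor; loses to Ivanov, Osei — 3 pairwise wins.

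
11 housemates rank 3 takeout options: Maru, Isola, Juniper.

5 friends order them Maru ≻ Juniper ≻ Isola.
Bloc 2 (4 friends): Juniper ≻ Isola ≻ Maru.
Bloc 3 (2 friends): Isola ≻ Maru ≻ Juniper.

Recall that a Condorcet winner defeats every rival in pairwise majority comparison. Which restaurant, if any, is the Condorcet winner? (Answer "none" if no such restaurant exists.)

Pairwise majorities:
Maru vs Isola: Isola wins 6–5.
Maru vs Juniper: 7 to 4, Maru.
Isola–Juniper: Juniper 9–2.
No restaurant is unbeaten: Maru loses to Isola; Isola loses to Juniper; Juniper loses to Maru. In particular Maru → Juniper → Isola → Maru is a majority cycle — no Condorcet winner exists.

none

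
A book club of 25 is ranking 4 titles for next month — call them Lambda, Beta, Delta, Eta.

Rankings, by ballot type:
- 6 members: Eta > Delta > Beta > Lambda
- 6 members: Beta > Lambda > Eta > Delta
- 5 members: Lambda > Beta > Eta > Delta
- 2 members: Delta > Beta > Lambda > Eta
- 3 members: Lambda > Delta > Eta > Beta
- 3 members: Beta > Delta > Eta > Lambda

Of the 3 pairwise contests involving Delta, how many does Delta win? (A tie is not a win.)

Delta against each rival (25 members):
Delta–Lambda: Lambda 14–11.
Delta vs Beta: Beta wins 14–11.
Delta–Eta: Eta 17–8.
Delta beats no one; loses to Lambda, Beta, Eta — 0 pairwise wins.

0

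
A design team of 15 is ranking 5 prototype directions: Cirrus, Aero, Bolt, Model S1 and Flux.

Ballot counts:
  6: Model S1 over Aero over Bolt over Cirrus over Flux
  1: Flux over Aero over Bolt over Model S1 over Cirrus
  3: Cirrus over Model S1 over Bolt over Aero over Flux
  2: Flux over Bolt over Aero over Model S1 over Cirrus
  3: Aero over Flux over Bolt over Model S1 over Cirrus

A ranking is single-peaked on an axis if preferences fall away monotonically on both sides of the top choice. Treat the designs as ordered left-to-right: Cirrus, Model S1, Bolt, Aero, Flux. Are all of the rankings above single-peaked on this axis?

Axis positions: Cirrus=1, Model S1=2, Bolt=3, Aero=4, Flux=5.
Cluster 1: ranking walks positions 2-4-3-1-5; Aero is ranked above Bolt even though Bolt lies between Aero and the peak Model S1 on the axis — preferences dip and rise again. Not single-peaked.
Cluster 2 (peak Flux at position 5): ranking walks positions 5-4-3-2-1, expanding outward from the peak — single-peaked.
Cluster 3 (peak Cirrus at position 1): ranking walks positions 1-2-3-4-5, expanding outward from the peak — single-peaked.
Cluster 4: ranking walks positions 5-3-4-2-1; Bolt is ranked above Aero even though Aero lies between Bolt and the peak Flux on the axis — preferences dip and rise again. Not single-peaked.
Cluster 5 (peak Aero at position 4): ranking walks positions 4-5-3-2-1, expanding outward from the peak — single-peaked.
Cluster 1 violates single-peakedness, so the profile is not single-peaked on this axis.

no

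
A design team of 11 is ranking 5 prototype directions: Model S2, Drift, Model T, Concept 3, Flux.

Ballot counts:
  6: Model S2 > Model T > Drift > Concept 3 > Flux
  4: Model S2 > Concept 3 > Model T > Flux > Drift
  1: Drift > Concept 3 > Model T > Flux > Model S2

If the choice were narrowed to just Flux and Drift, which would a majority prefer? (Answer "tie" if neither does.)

Drift

Ballots ranking Flux above Drift: 4.
Ballots ranking Drift above Flux: 11 − 4 = 7.
Drift wins the head-to-head 7–4.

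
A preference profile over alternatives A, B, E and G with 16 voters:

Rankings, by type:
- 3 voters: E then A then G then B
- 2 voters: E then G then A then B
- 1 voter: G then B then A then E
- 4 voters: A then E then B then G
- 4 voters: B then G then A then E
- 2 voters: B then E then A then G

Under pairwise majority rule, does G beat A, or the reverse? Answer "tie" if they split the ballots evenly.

A

Ballots ranking G above A: 2 + 1 + 4 = 7.
Ballots ranking A above G: 16 − 7 = 9.
A wins the head-to-head 9–7.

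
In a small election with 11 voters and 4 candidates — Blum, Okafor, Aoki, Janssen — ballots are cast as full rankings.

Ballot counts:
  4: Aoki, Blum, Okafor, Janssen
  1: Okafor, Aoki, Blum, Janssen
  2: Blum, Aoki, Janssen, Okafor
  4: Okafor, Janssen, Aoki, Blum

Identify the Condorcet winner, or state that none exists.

Pairwise majorities:
Blum vs Okafor: Blum, 6–5.
Blum vs Aoki: Aoki, 9–2.
Blum vs Janssen: Blum wins 7–4.
Okafor vs Aoki: Okafor preferred on 1+4 = 5 ballots; Aoki wins 6–5.
Okafor vs Janssen: Okafor preferred on 4+1+4 = 9 ballots; Okafor wins 9–2.
Aoki–Janssen: Aoki 7–4.
Only Aoki has no losses; Aoki is the Condorcet winner.

Aoki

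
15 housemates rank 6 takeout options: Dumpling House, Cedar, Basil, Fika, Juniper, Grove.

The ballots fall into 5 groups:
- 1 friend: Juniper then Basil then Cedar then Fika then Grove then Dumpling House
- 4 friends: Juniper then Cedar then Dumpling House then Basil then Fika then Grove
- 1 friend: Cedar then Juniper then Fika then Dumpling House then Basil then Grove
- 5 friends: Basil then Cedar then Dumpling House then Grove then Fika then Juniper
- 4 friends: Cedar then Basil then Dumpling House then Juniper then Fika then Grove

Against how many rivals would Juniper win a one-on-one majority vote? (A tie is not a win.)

Juniper against each rival (15 friends):
Juniper–Dumpling House: Dumpling House 9–6.
Juniper vs Cedar: Juniper preferred on 1+4 = 5 ballots; Cedar wins 10–5.
Juniper vs Basil: Juniper preferred on 1+4+1 = 6 ballots; Basil wins 9–6.
Juniper vs Fika: 1+4+1+4 = 10 for Juniper, 5 for Fika — Juniper by 10–5.
Juniper vs Grove: 1+4+1+4 = 10 for Juniper, 5 for Grove — Juniper by 10–5.
Juniper beats Fika, Grove; loses to Dumpling House, Cedar, Basil — 2 pairwise wins.

2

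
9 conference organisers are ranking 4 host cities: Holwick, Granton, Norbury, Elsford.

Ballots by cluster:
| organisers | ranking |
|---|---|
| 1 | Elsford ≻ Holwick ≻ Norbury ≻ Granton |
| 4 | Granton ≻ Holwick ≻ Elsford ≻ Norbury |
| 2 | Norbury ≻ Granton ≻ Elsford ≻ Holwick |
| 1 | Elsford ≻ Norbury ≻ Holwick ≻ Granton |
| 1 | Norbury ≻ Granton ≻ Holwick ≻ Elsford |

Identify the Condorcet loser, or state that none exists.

Pairwise majorities:
Holwick–Granton: Granton 7–2.
Holwick vs Norbury: 5 to 4, Holwick.
Holwick vs Elsford: Holwick preferred on 4+1 = 5 ballots; Holwick wins 5–4.
Granton vs Norbury: 4 to 5, Norbury.
Granton vs Elsford: Granton wins 7–2.
Norbury vs Elsford: Elsford, 6–3.
Every city wins at least one matchup (Holwick beats Norbury; Granton beats Holwick; Norbury beats Granton; Elsford beats Norbury), so there is no Condorcet loser.

none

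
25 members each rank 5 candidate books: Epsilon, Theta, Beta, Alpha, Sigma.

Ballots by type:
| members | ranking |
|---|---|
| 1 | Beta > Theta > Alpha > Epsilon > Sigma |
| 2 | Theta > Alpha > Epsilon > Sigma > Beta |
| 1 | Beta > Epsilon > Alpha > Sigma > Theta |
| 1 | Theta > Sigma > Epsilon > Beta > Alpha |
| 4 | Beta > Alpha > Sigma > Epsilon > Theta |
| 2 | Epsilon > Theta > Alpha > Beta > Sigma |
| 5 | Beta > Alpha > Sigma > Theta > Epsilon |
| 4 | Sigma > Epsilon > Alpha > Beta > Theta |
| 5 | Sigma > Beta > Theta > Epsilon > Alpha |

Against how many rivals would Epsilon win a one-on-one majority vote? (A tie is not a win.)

Epsilon against each rival (25 members):
Epsilon vs Theta: 1+4+2+4 = 11 for Epsilon, 14 for Theta — Theta by 14–11.
Epsilon vs Beta: Epsilon preferred on 2+1+2+4 = 9 ballots; Beta wins 16–9.
Epsilon–Alpha: Epsilon 13–12.
Epsilon vs Sigma: Epsilon is ranked higher on 1+2+1+2 = 6 ballots, Sigma on 19. Sigma wins 19–6.
Epsilon beats Alpha; loses to Theta, Beta, Sigma — 1 pairwise win.

1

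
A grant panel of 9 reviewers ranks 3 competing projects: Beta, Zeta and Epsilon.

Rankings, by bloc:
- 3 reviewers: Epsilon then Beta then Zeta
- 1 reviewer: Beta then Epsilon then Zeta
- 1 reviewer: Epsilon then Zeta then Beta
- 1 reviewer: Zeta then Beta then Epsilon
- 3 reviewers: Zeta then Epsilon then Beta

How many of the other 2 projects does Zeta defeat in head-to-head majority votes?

Zeta against each rival (9 reviewers):
Zeta vs Beta: Zeta, 5–4.
Zeta vs Epsilon: Epsilon, 5–4.
Zeta beats Beta; loses to Epsilon — 1 pairwise win.

1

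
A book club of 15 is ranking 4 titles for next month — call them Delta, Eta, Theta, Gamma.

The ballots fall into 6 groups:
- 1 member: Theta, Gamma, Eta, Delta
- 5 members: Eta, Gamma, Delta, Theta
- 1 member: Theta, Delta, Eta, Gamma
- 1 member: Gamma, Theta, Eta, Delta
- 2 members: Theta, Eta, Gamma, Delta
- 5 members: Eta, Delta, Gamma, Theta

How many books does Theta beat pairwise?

Theta against each rival (15 members):
Theta vs Delta: Theta preferred on 1+1+1+2 = 5 ballots; Delta wins 10–5.
Theta–Eta: Eta 10–5.
Theta vs Gamma: 4 to 11, Gamma.
Theta beats no one; loses to Delta, Eta, Gamma — 0 pairwise wins.

0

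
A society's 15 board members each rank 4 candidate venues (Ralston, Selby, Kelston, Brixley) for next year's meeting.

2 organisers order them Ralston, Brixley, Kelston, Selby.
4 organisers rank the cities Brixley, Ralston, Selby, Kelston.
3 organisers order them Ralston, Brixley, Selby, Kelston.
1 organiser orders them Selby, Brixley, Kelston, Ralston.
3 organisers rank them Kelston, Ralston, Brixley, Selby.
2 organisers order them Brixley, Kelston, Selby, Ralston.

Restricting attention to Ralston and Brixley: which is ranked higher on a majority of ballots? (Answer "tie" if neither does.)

Ralston

Ballots ranking Ralston above Brixley: 2 + 3 + 3 = 8.
Ballots ranking Brixley above Ralston: 15 − 8 = 7.
Ralston wins the head-to-head 8–7.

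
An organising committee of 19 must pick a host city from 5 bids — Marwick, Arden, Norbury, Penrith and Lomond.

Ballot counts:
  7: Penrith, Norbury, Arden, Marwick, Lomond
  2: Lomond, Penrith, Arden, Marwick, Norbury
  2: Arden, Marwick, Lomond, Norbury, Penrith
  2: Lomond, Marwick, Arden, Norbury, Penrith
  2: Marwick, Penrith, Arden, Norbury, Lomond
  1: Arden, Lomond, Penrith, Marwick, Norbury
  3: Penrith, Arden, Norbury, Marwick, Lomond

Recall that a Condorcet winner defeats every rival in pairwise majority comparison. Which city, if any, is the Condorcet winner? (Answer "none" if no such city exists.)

Check each pair by majority over 19 ballots:
Marwick vs Arden: 4 to 15, Arden.
Marwick–Norbury: Norbury 10–9.
Marwick vs Penrith: Marwick is ranked higher on 2+2+2 = 6 ballots, Penrith on 13. Penrith wins 13–6.
Marwick vs Lomond: 7+2+2+3 = 14 for Marwick, 5 for Lomond — Marwick by 14–5.
Arden vs Norbury: Arden is ranked higher on 2+2+2+2+1+3 = 12 ballots, Norbury on 7. Arden wins 12–7.
Arden vs Penrith: Penrith, 14–5.
Arden vs Lomond: 7+2+2+1+3 = 15 for Arden, 4 for Lomond — Arden by 15–4.
Norbury vs Penrith: Penrith wins 15–4.
Norbury–Lomond: Norbury 12–7.
Penrith vs Lomond: Penrith wins 12–7.
Penrith wins every pairwise contest, so Penrith is the Condorcet winner.

Penrith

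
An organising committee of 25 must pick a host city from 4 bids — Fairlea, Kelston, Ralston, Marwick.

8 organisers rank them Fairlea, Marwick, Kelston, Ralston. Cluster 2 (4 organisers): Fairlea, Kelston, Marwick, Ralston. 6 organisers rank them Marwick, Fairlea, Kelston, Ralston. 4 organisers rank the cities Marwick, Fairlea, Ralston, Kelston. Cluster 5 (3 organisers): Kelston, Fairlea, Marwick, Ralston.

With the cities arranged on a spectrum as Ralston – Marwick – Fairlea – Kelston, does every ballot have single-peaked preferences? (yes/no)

Axis positions: Ralston=1, Marwick=2, Fairlea=3, Kelston=4.
Cluster 1 (peak Fairlea at position 3): ranking walks positions 3-2-4-1, expanding outward from the peak — single-peaked.
Cluster 2 (peak Fairlea at position 3): ranking walks positions 3-4-2-1, expanding outward from the peak — single-peaked.
Cluster 3 (peak Marwick at position 2): ranking walks positions 2-3-4-1, expanding outward from the peak — single-peaked.
Cluster 4 (peak Marwick at position 2): ranking walks positions 2-3-1-4, expanding outward from the peak — single-peaked.
Cluster 5 (peak Kelston at position 4): ranking walks positions 4-3-2-1, expanding outward from the peak — single-peaked.
Every ranking is single-peaked on this axis.

yes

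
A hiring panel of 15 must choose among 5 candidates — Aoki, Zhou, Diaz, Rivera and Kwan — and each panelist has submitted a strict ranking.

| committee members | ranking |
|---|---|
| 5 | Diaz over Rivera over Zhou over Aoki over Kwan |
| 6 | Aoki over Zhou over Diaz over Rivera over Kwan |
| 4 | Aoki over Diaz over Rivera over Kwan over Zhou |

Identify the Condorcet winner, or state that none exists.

Aoki

Check each pair by majority over 15 ballots:
Aoki vs Zhou: 10 to 5, Aoki.
Aoki vs Diaz: 10 to 5, Aoki.
Aoki vs Rivera: 10 to 5, Aoki.
Aoki vs Kwan: Aoki preferred on 5+6+4 = 15 ballots; Aoki wins 15–0.
Zhou vs Diaz: Diaz, 9–6.
Zhou vs Rivera: Zhou is ranked higher on 6 ballots, Rivera on 9. Rivera wins 9–6.
Zhou vs Kwan: Zhou wins 11–4.
Diaz vs Rivera: 15 to 0, Diaz.
Diaz vs Kwan: Diaz preferred on 5+6+4 = 15 ballots; Diaz wins 15–0.
Rivera vs Kwan: Rivera is ranked higher on 5+6+4 = 15 ballots, Kwan on 0. Rivera wins 15–0.
Aoki defeats every rival head-to-head and is the Condorcet winner.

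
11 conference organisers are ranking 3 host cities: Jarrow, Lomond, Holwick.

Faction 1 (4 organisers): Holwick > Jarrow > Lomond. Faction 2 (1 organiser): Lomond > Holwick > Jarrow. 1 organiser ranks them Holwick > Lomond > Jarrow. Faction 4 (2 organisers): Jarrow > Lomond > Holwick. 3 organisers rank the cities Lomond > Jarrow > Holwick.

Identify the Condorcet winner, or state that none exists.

none

Check each pair by majority over 11 ballots:
Jarrow vs Lomond: Jarrow is ranked higher on 4+2 = 6 ballots, Lomond on 5. Jarrow wins 6–5.
Jarrow vs Holwick: Jarrow preferred on 2+3 = 5 ballots; Holwick wins 6–5.
Lomond vs Holwick: Lomond preferred on 1+2+3 = 6 ballots; Lomond wins 6–5.
Each city drops at least one matchup (Jarrow loses to Holwick; Lomond loses to Jarrow; Holwick loses to Lomond); the cycle Jarrow > Lomond > Holwick > Jarrow rules out a Condorcet winner.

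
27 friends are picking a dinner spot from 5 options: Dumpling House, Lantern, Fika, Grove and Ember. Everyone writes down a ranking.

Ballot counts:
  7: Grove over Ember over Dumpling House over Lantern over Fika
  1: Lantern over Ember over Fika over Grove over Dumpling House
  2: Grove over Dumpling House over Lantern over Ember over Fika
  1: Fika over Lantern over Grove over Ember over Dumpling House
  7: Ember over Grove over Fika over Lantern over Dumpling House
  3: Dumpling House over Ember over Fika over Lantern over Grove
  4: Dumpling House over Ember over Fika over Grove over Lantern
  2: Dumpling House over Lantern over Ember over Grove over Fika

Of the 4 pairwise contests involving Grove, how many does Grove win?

3

Grove against each rival (27 friends):
Grove vs Dumpling House: 18 to 9, Grove.
Grove vs Lantern: Grove preferred on 7+2+7+4 = 20 ballots; Grove wins 20–7.
Grove vs Fika: 18 to 9, Grove.
Grove vs Ember: Ember, 17–10.
Grove beats Dumpling House, Lantern, Fika; loses to Ember — 3 pairwise wins.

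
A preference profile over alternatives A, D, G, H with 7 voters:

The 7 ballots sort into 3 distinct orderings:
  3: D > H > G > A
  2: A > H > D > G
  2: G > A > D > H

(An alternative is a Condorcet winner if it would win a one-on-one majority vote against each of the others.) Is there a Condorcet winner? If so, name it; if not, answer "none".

none

Head-to-head results (7 voters):
A vs D: 4 to 3, A.
A vs G: A is ranked higher on 2 ballots, G on 5. G wins 5–2.
A vs H: A preferred on 2+2 = 4 ballots; A wins 4–3.
D vs G: 5 to 2, D.
D vs H: D is ranked higher on 3+2 = 5 ballots, H on 2. D wins 5–2.
G vs H: 2 for G, 5 for H — H by 5–2.
No alternative is unbeaten: A loses to G; D loses to A; G loses to D; H loses to A. In particular A > D > G > A is a majority cycle — no Condorcet winner exists.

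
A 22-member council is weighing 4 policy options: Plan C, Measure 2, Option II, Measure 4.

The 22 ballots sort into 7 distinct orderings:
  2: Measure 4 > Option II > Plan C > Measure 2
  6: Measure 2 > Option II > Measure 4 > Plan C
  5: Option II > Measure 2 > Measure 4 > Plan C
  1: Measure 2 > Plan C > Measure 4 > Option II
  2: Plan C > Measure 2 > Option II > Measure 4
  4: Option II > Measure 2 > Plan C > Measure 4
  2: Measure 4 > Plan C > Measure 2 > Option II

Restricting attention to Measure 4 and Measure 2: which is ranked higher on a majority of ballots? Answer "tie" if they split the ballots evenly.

Ballots ranking Measure 4 above Measure 2: 2 + 2 = 4.
Ballots ranking Measure 2 above Measure 4: 22 − 4 = 18.
Measure 2 wins the head-to-head 18–4.

Measure 2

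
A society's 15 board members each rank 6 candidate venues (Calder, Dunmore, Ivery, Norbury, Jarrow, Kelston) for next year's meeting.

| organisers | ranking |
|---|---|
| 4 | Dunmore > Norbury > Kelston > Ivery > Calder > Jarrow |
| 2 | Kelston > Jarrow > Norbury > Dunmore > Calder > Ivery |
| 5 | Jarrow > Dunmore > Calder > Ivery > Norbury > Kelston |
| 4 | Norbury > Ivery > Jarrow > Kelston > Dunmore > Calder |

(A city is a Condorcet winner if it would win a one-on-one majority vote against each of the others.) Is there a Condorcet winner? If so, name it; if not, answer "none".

none

Check each pair by majority over 15 ballots:
Calder vs Dunmore: 0 to 15, Dunmore.
Calder vs Ivery: Calder preferred on 2+5 = 7 ballots; Ivery wins 8–7.
Calder vs Norbury: 5 for Calder, 10 for Norbury — Norbury by 10–5.
Calder vs Jarrow: 4 for Calder, 11 for Jarrow — Jarrow by 11–4.
Calder vs Kelston: Kelston, 10–5.
Dunmore vs Ivery: Dunmore, 11–4.
Dunmore vs Norbury: Dunmore, 9–6.
Dunmore vs Jarrow: Jarrow wins 11–4.
Dunmore vs Kelston: Dunmore preferred on 4+5 = 9 ballots; Dunmore wins 9–6.
Ivery vs Norbury: 5 to 10, Norbury.
Ivery vs Jarrow: Ivery wins 8–7.
Ivery vs Kelston: Ivery preferred on 5+4 = 9 ballots; Ivery wins 9–6.
Norbury vs Jarrow: 4+4 = 8 for Norbury, 7 for Jarrow — Norbury by 8–7.
Norbury–Kelston: Norbury 13–2.
Jarrow–Kelston: Jarrow 9–6.
Each city drops at least one matchup (Calder loses to Dunmore; Dunmore loses to Jarrow; Ivery loses to Dunmore; Norbury loses to Dunmore; Jarrow loses to Ivery; Kelston loses to Dunmore); the cycle Dunmore → Ivery → Jarrow → Dunmore rules out a Condorcet winner.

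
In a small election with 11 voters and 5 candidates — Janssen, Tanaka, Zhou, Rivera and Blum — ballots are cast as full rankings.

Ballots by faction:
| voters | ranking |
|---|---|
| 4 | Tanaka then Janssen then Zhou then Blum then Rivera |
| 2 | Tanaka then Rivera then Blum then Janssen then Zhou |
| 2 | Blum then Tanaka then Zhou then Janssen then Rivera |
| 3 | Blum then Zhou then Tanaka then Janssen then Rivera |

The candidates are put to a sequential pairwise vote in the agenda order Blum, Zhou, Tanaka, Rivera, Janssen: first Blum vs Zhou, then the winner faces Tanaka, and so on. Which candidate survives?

Round 1: Blum vs Zhou — 7–4, Blum advances.
Round 2: Blum vs Tanaka — 5–6, Tanaka advances.
Round 3: Tanaka vs Rivera — 11–0, Tanaka advances.
Round 4: Tanaka vs Janssen — 11–0, Tanaka advances.
The agenda winner is Tanaka.

Tanaka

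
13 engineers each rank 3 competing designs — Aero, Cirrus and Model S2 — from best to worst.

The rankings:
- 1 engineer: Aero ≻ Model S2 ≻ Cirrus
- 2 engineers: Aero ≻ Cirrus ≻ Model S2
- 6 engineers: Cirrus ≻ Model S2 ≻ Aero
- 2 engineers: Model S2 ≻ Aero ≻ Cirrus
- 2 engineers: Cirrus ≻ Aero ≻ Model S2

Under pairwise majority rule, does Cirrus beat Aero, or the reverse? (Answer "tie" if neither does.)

Ballots ranking Cirrus above Aero: 6 + 2 = 8.
Ballots ranking Aero above Cirrus: 13 − 8 = 5.
Cirrus wins the head-to-head 8–5.

Cirrus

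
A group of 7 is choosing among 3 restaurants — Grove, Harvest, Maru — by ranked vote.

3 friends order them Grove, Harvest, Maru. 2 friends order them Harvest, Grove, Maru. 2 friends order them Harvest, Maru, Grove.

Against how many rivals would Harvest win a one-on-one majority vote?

Harvest against each rival (7 friends):
Harvest vs Grove: 4 to 3, Harvest.
Harvest vs Maru: Harvest, 7–0.
Harvest beats Grove, Maru — 2 pairwise wins.

2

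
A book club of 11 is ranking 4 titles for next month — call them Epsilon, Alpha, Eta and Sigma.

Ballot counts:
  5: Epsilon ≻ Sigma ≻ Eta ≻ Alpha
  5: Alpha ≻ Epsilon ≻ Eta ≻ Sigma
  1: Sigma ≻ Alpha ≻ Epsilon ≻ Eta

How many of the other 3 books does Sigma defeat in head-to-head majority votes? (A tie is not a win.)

2

Sigma against each rival (11 members):
Sigma vs Epsilon: Sigma preferred on 1 ballot; Epsilon wins 10–1.
Sigma vs Alpha: Sigma, 6–5.
Sigma–Eta: Sigma 6–5.
Sigma beats Alpha, Eta; loses to Epsilon — 2 pairwise wins.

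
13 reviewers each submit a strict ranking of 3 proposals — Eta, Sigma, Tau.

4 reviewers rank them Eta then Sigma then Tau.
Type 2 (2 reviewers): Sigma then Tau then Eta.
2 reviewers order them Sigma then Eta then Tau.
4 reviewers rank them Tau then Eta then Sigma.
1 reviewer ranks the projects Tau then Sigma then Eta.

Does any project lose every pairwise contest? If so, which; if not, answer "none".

Pairwise majorities:
Eta vs Sigma: Eta preferred on 4+4 = 8 ballots; Eta wins 8–5.
Eta–Tau: Tau 7–6.
Sigma vs Tau: Sigma preferred on 4+2+2 = 8 ballots; Sigma wins 8–5.
Every project wins at least one matchup (Eta beats Sigma; Sigma beats Tau; Tau beats Eta), so there is no Condorcet loser.

none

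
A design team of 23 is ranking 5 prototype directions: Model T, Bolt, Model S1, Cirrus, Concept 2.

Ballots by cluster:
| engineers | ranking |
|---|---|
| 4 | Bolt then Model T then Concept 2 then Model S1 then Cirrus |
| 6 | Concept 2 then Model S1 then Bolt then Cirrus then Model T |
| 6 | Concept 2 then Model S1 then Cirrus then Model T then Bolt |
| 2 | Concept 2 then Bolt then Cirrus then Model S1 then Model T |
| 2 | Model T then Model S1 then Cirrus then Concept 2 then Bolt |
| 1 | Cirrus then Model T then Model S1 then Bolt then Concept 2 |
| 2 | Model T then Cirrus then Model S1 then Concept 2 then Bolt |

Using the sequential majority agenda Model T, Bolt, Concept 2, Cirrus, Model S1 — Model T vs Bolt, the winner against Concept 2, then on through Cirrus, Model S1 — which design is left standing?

Round 1: Model T vs Bolt — 11–12, Bolt advances.
Round 2: Bolt vs Concept 2 — 5–18, Concept 2 advances.
Round 3: Concept 2 vs Cirrus — 18–5, Concept 2 advances.
Round 4: Concept 2 vs Model S1 — 18–5, Concept 2 advances.
The agenda winner is Concept 2.

Concept 2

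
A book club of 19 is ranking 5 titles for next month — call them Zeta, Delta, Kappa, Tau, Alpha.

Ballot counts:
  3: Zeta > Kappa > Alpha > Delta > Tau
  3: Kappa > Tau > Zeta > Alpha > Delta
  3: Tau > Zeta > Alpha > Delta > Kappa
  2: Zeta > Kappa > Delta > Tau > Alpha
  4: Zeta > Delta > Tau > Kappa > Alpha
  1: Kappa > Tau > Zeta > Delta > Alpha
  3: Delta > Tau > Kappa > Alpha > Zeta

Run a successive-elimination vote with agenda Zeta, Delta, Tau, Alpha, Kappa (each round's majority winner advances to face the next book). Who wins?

Round 1: Zeta vs Delta — 16–3, Zeta advances.
Round 2: Zeta vs Tau — 9–10, Tau advances.
Round 3: Tau vs Alpha — 16–3, Tau advances.
Round 4: Tau vs Kappa — 10–9, Tau advances.
The agenda winner is Tau.

Tau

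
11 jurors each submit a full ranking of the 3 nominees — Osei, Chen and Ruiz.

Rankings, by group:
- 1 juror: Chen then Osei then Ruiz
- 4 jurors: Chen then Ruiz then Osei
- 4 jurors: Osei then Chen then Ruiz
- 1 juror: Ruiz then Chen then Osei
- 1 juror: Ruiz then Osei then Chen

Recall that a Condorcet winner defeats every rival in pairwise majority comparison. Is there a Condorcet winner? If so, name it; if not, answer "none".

Chen

Pairwise majorities:
Osei vs Chen: 4+1 = 5 for Osei, 6 for Chen — Chen by 6–5.
Osei vs Ruiz: Osei preferred on 1+4 = 5 ballots; Ruiz wins 6–5.
Chen vs Ruiz: Chen preferred on 1+4+4 = 9 ballots; Chen wins 9–2.
Chen beats each of Osei, Ruiz — Chen is the Condorcet winner.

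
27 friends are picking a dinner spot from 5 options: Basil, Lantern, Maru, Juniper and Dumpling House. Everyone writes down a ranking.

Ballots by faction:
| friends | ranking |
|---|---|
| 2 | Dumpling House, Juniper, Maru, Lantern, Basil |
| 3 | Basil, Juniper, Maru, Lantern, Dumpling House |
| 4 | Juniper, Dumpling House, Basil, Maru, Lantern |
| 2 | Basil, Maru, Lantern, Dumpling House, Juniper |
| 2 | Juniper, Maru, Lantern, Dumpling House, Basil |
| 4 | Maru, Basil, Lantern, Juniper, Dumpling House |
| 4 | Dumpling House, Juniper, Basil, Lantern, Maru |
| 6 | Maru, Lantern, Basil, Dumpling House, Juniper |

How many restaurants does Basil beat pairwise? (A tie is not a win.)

Basil against each rival (27 friends):
Basil vs Lantern: Basil, 17–10.
Basil vs Maru: Maru wins 14–13.
Basil vs Juniper: Basil, 15–12.
Basil–Dumpling House: Basil 15–12.
Basil beats Lantern, Juniper, Dumpling House; loses to Maru — 3 pairwise wins.

3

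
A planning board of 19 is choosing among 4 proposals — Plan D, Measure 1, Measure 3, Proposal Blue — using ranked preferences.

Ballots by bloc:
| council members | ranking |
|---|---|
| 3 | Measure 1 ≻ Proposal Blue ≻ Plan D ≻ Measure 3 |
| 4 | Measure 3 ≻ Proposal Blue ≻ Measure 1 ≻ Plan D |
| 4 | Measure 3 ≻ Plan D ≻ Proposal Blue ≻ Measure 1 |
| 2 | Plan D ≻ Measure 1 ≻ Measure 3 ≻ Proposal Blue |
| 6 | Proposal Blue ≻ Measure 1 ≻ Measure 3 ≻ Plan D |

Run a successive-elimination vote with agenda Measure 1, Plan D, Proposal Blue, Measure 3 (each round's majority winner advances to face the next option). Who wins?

Round 1: Measure 1 vs Plan D — 13–6, Measure 1 advances.
Round 2: Measure 1 vs Proposal Blue — 5–14, Proposal Blue advances.
Round 3: Proposal Blue vs Measure 3 — 9–10, Measure 3 advances.
Measure 3 survives the agenda.

Measure 3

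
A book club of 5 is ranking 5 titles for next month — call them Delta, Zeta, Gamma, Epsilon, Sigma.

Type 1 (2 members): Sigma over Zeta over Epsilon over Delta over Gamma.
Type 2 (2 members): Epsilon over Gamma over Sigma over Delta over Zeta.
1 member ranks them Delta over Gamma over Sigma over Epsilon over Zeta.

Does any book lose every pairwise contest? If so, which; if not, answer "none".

Head-to-head results (5 members):
Delta vs Zeta: Delta is ranked higher on 2+1 = 3 ballots, Zeta on 2. Delta wins 3–2.
Delta–Gamma: Delta 3–2.
Delta vs Epsilon: Epsilon wins 4–1.
Delta vs Sigma: Sigma wins 4–1.
Zeta–Gamma: Gamma 3–2.
Zeta–Epsilon: Epsilon 3–2.
Zeta vs Sigma: Zeta is ranked higher on 0 ballots, Sigma on 5. Sigma wins 5–0.
Gamma vs Epsilon: Epsilon, 4–1.
Gamma vs Sigma: Gamma wins 3–2.
Epsilon vs Sigma: Sigma wins 3–2.
Zeta is beaten in every head-to-head and is the Condorcet loser.

Zeta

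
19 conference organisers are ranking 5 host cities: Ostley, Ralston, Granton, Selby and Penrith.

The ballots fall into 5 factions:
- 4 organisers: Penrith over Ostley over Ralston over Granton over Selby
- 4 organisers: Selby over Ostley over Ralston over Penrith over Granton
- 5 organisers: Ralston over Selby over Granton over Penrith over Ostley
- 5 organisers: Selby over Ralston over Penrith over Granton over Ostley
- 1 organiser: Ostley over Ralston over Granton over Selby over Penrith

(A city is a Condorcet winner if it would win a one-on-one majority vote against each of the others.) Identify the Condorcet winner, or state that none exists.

Head-to-head results (19 organisers):
Ostley vs Ralston: Ralston wins 10–9.
Ostley–Granton: Granton 10–9.
Ostley vs Selby: Ostley is ranked higher on 4+1 = 5 ballots, Selby on 14. Selby wins 14–5.
Ostley vs Penrith: Ostley preferred on 4+1 = 5 ballots; Penrith wins 14–5.
Ralston vs Granton: Ralston wins 19–0.
Ralston vs Selby: Ralston wins 10–9.
Ralston vs Penrith: 15 to 4, Ralston.
Granton vs Selby: Granton preferred on 4+1 = 5 ballots; Selby wins 14–5.
Granton vs Penrith: Penrith, 13–6.
Selby vs Penrith: Selby is ranked higher on 4+5+5+1 = 15 ballots, Penrith on 4. Selby wins 15–4.
Ralston wins every pairwise contest, so Ralston is the Condorcet winner.

Ralston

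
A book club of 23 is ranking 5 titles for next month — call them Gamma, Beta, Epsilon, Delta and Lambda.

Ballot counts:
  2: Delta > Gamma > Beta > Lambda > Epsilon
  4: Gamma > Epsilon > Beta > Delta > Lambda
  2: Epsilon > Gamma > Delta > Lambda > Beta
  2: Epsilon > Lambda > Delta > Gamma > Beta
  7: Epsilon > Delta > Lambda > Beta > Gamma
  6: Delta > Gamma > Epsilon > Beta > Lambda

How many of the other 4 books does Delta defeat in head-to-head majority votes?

Delta against each rival (23 members):
Delta–Gamma: Delta 17–6.
Delta vs Beta: Delta is ranked higher on 2+2+2+7+6 = 19 ballots, Beta on 4. Delta wins 19–4.
Delta–Epsilon: Epsilon 15–8.
Delta vs Lambda: 2+4+2+7+6 = 21 for Delta, 2 for Lambda — Delta by 21–2.
Delta beats Gamma, Beta, Lambda; loses to Epsilon — 3 pairwise wins.

3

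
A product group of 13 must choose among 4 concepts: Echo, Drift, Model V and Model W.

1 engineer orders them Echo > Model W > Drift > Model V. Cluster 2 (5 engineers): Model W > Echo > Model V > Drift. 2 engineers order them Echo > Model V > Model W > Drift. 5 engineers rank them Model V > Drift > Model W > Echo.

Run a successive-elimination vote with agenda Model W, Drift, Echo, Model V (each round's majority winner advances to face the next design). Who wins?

Round 1: Model W vs Drift — 8–5, Model W advances.
Round 2: Model W vs Echo — 10–3, Model W advances.
Round 3: Model W vs Model V — 6–7, Model V advances.
Model V survives the agenda.

Model V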